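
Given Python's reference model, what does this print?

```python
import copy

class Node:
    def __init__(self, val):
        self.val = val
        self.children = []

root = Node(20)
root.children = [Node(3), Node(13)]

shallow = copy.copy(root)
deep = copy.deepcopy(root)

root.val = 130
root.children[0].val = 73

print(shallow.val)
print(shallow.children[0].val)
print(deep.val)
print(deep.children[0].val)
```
20
73
20
3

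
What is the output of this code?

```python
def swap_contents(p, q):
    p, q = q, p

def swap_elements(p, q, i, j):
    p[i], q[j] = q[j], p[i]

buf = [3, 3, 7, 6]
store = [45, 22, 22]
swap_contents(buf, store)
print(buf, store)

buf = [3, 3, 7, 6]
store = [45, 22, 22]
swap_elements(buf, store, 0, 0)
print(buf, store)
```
[3, 3, 7, 6] [45, 22, 22]
[45, 3, 7, 6] [3, 22, 22]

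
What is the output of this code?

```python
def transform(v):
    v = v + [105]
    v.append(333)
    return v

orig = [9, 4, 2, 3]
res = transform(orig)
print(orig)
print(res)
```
[9, 4, 2, 3]
[9, 4, 2, 3, 105, 333]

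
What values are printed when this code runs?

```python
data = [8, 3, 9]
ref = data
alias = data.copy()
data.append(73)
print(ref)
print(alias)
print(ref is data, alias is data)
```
[8, 3, 9, 73]
[8, 3, 9]
True False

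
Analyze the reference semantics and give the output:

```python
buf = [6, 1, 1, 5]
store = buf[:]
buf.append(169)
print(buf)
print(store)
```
[6, 1, 1, 5, 169]
[6, 1, 1, 5]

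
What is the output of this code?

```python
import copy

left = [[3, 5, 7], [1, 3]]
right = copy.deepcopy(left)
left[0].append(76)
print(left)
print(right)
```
[[3, 5, 7, 76], [1, 3]]
[[3, 5, 7], [1, 3]]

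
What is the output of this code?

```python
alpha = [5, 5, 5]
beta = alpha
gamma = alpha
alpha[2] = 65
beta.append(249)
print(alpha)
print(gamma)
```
[5, 5, 65, 249]
[5, 5, 65, 249]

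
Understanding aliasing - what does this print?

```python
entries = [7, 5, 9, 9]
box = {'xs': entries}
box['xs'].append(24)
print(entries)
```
[7, 5, 9, 9, 24]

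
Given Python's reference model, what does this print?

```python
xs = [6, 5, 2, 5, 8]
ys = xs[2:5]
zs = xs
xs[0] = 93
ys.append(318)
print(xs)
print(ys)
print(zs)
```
[93, 5, 2, 5, 8]
[2, 5, 8, 318]
[93, 5, 2, 5, 8]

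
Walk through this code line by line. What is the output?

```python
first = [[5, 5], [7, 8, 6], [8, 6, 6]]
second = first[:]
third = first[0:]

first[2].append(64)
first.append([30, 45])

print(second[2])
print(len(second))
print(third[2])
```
[8, 6, 6, 64]
3
[8, 6, 6, 64]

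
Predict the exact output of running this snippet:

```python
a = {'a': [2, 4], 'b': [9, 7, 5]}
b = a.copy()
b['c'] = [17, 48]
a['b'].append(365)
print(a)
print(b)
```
{'a': [2, 4], 'b': [9, 7, 5, 365]}
{'a': [2, 4], 'b': [9, 7, 5, 365], 'c': [17, 48]}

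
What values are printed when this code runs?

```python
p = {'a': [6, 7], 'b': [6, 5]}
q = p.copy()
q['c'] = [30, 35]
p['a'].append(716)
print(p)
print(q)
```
{'a': [6, 7, 716], 'b': [6, 5]}
{'a': [6, 7, 716], 'b': [6, 5], 'c': [30, 35]}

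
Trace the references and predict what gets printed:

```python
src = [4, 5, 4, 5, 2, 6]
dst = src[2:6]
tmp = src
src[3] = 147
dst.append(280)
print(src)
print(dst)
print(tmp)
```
[4, 5, 4, 147, 2, 6]
[4, 5, 2, 6, 280]
[4, 5, 4, 147, 2, 6]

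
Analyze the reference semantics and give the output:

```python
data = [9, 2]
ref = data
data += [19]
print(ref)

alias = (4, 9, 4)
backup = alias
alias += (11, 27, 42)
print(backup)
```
[9, 2, 19]
(4, 9, 4)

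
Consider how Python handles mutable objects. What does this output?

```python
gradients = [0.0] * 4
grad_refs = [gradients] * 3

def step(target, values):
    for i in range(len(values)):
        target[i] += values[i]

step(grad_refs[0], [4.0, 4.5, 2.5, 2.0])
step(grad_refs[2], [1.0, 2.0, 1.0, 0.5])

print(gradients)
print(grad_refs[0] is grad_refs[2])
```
[5.0, 6.5, 3.5, 2.5]
True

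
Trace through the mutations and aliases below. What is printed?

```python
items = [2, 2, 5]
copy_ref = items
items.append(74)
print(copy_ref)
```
[2, 2, 5, 74]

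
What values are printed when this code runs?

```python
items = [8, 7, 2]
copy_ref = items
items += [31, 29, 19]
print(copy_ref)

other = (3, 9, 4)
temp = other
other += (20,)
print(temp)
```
[8, 7, 2, 31, 29, 19]
(3, 9, 4)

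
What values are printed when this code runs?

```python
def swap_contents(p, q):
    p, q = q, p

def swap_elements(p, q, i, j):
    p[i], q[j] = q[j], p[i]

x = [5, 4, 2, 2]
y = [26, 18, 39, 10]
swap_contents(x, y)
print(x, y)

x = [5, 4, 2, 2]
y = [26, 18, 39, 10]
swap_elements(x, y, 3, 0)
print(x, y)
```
[5, 4, 2, 2] [26, 18, 39, 10]
[5, 4, 2, 26] [2, 18, 39, 10]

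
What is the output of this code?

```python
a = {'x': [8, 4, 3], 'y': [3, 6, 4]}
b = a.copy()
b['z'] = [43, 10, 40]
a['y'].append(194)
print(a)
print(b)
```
{'x': [8, 4, 3], 'y': [3, 6, 4, 194]}
{'x': [8, 4, 3], 'y': [3, 6, 4, 194], 'z': [43, 10, 40]}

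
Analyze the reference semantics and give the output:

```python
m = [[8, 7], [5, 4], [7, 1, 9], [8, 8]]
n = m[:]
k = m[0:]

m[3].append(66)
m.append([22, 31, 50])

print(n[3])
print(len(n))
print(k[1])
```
[8, 8, 66]
4
[5, 4]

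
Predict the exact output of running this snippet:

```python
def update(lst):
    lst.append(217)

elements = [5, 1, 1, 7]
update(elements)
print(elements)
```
[5, 1, 1, 7, 217]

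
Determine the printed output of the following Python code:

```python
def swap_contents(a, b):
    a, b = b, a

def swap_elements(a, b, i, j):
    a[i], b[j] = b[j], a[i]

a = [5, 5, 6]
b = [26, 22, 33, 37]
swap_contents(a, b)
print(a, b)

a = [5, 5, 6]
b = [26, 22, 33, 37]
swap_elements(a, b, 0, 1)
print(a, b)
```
[5, 5, 6] [26, 22, 33, 37]
[22, 5, 6] [26, 5, 33, 37]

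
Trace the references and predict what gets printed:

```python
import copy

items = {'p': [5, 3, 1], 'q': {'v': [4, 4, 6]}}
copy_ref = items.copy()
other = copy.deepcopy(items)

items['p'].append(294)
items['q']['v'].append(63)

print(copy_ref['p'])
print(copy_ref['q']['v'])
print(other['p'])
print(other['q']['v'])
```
[5, 3, 1, 294]
[4, 4, 6, 63]
[5, 3, 1]
[4, 4, 6]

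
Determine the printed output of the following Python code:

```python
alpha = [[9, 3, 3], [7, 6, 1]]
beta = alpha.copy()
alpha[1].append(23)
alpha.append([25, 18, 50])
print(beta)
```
[[9, 3, 3], [7, 6, 1, 23]]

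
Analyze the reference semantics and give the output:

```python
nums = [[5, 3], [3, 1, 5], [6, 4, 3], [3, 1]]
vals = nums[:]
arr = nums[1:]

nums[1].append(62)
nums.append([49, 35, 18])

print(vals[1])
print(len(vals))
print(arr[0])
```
[3, 1, 5, 62]
4
[3, 1, 5, 62]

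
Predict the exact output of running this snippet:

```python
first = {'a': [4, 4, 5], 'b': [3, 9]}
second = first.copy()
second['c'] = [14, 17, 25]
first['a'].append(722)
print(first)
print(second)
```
{'a': [4, 4, 5, 722], 'b': [3, 9]}
{'a': [4, 4, 5, 722], 'b': [3, 9], 'c': [14, 17, 25]}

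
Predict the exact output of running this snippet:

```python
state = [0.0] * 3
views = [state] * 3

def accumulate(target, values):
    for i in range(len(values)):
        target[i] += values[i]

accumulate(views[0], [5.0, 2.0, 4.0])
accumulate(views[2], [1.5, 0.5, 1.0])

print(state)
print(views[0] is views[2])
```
[6.5, 2.5, 5.0]
True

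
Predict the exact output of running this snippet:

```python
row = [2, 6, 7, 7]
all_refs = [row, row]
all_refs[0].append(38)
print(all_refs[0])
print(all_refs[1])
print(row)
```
[2, 6, 7, 7, 38]
[2, 6, 7, 7, 38]
[2, 6, 7, 7, 38]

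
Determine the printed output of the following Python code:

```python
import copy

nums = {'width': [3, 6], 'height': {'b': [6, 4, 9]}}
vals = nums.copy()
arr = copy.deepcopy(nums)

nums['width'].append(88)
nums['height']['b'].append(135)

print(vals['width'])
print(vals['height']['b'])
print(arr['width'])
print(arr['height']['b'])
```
[3, 6, 88]
[6, 4, 9, 135]
[3, 6]
[6, 4, 9]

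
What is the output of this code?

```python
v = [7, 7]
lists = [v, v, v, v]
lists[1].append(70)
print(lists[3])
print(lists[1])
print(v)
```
[7, 7, 70]
[7, 7, 70]
[7, 7, 70]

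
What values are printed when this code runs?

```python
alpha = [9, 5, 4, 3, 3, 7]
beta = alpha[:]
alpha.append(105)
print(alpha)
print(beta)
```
[9, 5, 4, 3, 3, 7, 105]
[9, 5, 4, 3, 3, 7]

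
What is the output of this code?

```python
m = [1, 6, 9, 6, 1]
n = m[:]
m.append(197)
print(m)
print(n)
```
[1, 6, 9, 6, 1, 197]
[1, 6, 9, 6, 1]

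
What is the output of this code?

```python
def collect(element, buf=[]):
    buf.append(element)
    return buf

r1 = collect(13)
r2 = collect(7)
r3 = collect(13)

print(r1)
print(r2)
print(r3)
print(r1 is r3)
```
[13, 7, 13]
[13, 7, 13]
[13, 7, 13]
True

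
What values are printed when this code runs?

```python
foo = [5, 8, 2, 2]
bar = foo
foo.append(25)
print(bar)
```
[5, 8, 2, 2, 25]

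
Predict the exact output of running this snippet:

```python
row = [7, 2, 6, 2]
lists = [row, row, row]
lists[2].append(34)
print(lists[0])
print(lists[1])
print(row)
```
[7, 2, 6, 2, 34]
[7, 2, 6, 2, 34]
[7, 2, 6, 2, 34]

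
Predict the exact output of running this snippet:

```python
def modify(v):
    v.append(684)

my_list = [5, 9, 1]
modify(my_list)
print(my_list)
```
[5, 9, 1, 684]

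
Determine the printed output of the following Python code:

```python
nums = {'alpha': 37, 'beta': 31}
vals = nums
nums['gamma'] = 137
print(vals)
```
{'alpha': 37, 'beta': 31, 'gamma': 137}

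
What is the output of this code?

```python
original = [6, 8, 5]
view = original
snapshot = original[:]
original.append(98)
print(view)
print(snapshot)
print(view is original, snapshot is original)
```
[6, 8, 5, 98]
[6, 8, 5]
True False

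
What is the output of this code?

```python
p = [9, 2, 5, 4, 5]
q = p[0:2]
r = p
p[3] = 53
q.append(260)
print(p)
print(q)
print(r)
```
[9, 2, 5, 53, 5]
[9, 2, 260]
[9, 2, 5, 53, 5]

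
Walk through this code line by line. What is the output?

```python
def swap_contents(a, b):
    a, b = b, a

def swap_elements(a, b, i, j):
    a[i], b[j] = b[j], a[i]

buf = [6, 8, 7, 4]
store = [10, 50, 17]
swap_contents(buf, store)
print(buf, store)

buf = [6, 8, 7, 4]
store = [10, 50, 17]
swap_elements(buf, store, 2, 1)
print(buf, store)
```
[6, 8, 7, 4] [10, 50, 17]
[6, 8, 50, 4] [10, 7, 17]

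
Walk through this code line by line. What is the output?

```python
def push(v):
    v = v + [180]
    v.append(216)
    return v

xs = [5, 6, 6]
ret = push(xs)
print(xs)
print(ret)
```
[5, 6, 6]
[5, 6, 6, 180, 216]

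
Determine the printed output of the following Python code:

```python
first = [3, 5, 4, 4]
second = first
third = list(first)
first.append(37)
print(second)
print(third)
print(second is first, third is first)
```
[3, 5, 4, 4, 37]
[3, 5, 4, 4]
True False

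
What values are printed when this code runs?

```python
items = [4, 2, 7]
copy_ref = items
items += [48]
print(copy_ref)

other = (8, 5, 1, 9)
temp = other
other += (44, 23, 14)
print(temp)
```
[4, 2, 7, 48]
(8, 5, 1, 9)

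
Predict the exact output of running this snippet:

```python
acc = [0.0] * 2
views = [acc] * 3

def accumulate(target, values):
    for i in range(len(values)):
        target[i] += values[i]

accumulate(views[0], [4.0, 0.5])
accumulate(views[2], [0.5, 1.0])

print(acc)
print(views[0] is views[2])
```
[4.5, 1.5]
True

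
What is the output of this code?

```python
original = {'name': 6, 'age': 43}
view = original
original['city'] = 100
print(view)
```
{'name': 6, 'age': 43, 'city': 100}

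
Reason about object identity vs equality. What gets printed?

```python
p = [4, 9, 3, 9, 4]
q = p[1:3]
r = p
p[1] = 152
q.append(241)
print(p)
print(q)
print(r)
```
[4, 152, 3, 9, 4]
[9, 3, 241]
[4, 152, 3, 9, 4]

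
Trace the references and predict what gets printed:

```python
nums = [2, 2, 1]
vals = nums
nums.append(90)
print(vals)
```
[2, 2, 1, 90]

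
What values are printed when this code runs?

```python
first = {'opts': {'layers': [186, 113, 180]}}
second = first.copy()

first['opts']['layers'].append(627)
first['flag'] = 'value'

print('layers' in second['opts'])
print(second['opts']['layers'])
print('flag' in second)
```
True
[186, 113, 180, 627]
False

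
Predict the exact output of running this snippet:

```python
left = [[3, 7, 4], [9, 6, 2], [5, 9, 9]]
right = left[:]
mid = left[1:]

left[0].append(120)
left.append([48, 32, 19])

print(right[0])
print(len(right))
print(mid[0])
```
[3, 7, 4, 120]
3
[9, 6, 2]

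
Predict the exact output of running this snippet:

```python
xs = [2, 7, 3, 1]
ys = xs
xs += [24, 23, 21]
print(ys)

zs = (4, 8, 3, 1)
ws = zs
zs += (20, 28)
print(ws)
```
[2, 7, 3, 1, 24, 23, 21]
(4, 8, 3, 1)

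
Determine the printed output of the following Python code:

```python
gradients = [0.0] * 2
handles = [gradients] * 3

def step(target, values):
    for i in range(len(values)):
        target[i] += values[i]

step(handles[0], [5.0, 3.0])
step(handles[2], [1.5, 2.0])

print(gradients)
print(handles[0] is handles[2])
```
[6.5, 5.0]
True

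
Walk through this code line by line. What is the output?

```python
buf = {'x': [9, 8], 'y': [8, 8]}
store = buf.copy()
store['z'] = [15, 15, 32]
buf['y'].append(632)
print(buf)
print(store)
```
{'x': [9, 8], 'y': [8, 8, 632]}
{'x': [9, 8], 'y': [8, 8, 632], 'z': [15, 15, 32]}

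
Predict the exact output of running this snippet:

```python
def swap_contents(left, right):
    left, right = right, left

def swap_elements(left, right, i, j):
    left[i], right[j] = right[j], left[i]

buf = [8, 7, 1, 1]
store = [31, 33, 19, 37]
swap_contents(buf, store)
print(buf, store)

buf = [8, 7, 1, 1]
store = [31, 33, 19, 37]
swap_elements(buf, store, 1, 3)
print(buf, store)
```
[8, 7, 1, 1] [31, 33, 19, 37]
[8, 37, 1, 1] [31, 33, 19, 7]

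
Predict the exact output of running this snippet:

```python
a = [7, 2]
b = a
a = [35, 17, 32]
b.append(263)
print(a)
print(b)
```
[35, 17, 32]
[7, 2, 263]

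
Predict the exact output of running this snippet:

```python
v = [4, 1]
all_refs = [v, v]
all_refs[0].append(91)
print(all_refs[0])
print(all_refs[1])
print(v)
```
[4, 1, 91]
[4, 1, 91]
[4, 1, 91]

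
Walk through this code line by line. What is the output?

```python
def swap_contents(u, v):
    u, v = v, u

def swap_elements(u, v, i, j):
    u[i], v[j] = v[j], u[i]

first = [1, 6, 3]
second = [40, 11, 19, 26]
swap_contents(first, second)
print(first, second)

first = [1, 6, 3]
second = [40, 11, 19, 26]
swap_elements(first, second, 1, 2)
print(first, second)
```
[1, 6, 3] [40, 11, 19, 26]
[1, 19, 3] [40, 11, 6, 26]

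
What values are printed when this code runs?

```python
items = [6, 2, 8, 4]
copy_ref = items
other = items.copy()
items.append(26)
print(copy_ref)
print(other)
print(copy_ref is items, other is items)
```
[6, 2, 8, 4, 26]
[6, 2, 8, 4]
True False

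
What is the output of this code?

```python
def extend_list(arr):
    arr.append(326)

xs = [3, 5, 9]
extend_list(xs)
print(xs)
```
[3, 5, 9, 326]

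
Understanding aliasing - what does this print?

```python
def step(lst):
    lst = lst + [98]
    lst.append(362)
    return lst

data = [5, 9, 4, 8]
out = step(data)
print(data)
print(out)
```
[5, 9, 4, 8]
[5, 9, 4, 8, 98, 362]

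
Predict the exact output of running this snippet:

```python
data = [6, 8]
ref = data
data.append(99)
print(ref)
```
[6, 8, 99]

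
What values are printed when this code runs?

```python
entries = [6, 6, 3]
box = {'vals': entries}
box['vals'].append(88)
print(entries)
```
[6, 6, 3, 88]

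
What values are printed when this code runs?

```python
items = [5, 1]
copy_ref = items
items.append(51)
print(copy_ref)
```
[5, 1, 51]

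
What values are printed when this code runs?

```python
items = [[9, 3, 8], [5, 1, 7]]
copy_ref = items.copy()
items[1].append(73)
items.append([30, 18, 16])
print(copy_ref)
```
[[9, 3, 8], [5, 1, 7, 73]]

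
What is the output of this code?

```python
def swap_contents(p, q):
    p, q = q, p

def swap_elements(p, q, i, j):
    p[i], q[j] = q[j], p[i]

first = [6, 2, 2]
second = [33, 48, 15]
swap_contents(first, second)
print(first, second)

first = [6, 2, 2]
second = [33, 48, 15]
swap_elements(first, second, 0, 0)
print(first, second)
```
[6, 2, 2] [33, 48, 15]
[33, 2, 2] [6, 48, 15]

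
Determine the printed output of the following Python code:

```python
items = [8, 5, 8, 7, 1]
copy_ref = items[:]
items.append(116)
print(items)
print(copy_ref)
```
[8, 5, 8, 7, 1, 116]
[8, 5, 8, 7, 1]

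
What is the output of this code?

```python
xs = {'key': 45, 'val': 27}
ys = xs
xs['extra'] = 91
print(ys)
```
{'key': 45, 'val': 27, 'extra': 91}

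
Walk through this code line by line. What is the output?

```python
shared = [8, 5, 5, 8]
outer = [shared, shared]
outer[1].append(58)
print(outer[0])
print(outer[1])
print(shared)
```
[8, 5, 5, 8, 58]
[8, 5, 5, 8, 58]
[8, 5, 5, 8, 58]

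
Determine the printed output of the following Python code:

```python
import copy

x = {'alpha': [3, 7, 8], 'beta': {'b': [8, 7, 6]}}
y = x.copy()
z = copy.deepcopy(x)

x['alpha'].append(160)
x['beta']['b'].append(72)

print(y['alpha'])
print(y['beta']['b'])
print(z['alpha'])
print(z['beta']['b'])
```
[3, 7, 8, 160]
[8, 7, 6, 72]
[3, 7, 8]
[8, 7, 6]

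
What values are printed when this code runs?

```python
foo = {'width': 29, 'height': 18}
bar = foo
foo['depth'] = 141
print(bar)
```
{'width': 29, 'height': 18, 'depth': 141}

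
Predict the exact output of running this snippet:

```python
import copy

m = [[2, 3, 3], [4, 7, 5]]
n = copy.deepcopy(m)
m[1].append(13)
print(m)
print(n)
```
[[2, 3, 3], [4, 7, 5, 13]]
[[2, 3, 3], [4, 7, 5]]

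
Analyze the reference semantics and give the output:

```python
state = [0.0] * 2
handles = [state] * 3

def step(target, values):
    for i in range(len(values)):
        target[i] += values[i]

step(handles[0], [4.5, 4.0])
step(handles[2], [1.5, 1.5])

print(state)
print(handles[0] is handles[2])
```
[6.0, 5.5]
True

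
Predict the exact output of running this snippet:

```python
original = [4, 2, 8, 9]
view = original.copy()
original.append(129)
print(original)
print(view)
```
[4, 2, 8, 9, 129]
[4, 2, 8, 9]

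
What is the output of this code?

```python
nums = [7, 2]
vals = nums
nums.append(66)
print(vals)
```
[7, 2, 66]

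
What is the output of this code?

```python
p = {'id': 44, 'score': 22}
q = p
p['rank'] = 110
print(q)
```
{'id': 44, 'score': 22, 'rank': 110}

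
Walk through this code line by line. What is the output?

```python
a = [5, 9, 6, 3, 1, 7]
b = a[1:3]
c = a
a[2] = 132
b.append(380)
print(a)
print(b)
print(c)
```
[5, 9, 132, 3, 1, 7]
[9, 6, 380]
[5, 9, 132, 3, 1, 7]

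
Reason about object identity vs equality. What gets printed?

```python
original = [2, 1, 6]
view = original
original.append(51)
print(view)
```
[2, 1, 6, 51]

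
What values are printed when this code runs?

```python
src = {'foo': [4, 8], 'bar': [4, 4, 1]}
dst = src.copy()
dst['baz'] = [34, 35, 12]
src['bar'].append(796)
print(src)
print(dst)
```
{'foo': [4, 8], 'bar': [4, 4, 1, 796]}
{'foo': [4, 8], 'bar': [4, 4, 1, 796], 'baz': [34, 35, 12]}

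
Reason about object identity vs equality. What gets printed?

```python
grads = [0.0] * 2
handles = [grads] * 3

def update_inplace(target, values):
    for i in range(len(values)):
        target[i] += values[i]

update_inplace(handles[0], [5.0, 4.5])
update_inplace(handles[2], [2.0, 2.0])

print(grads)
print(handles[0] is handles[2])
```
[7.0, 6.5]
True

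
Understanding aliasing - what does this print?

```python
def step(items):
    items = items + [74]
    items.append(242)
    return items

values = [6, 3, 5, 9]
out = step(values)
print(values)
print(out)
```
[6, 3, 5, 9]
[6, 3, 5, 9, 74, 242]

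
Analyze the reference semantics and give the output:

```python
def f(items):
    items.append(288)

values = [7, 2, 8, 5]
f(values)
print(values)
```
[7, 2, 8, 5, 288]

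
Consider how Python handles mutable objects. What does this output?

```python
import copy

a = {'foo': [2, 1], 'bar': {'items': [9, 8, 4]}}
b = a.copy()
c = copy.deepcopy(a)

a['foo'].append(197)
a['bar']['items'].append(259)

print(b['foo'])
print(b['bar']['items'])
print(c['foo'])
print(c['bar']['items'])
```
[2, 1, 197]
[9, 8, 4, 259]
[2, 1]
[9, 8, 4]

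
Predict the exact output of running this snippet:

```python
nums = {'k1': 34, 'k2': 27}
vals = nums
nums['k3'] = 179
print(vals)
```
{'k1': 34, 'k2': 27, 'k3': 179}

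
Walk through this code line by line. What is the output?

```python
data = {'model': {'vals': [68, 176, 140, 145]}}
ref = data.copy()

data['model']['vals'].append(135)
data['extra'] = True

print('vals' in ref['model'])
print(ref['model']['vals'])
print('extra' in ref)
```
True
[68, 176, 140, 145, 135]
False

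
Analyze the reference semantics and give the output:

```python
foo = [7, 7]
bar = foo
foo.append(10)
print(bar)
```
[7, 7, 10]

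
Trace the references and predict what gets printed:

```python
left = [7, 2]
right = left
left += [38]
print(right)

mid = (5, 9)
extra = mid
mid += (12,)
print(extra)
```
[7, 2, 38]
(5, 9)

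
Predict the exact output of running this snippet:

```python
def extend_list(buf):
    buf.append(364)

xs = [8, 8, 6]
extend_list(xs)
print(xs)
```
[8, 8, 6, 364]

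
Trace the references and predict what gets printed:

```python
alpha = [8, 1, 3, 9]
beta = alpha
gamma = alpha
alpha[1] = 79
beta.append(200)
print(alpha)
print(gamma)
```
[8, 79, 3, 9, 200]
[8, 79, 3, 9, 200]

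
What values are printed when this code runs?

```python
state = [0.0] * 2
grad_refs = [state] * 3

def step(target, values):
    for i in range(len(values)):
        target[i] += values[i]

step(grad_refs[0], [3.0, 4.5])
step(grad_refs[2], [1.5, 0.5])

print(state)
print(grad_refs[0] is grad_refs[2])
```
[4.5, 5.0]
True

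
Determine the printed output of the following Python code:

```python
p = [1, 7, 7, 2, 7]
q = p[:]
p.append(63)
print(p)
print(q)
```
[1, 7, 7, 2, 7, 63]
[1, 7, 7, 2, 7]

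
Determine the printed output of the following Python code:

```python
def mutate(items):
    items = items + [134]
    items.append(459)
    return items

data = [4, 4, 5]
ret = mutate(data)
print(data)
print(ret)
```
[4, 4, 5]
[4, 4, 5, 134, 459]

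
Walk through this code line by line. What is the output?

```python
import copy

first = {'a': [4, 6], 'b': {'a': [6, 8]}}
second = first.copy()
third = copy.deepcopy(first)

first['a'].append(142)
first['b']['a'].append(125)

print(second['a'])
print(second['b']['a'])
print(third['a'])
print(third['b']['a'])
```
[4, 6, 142]
[6, 8, 125]
[4, 6]
[6, 8]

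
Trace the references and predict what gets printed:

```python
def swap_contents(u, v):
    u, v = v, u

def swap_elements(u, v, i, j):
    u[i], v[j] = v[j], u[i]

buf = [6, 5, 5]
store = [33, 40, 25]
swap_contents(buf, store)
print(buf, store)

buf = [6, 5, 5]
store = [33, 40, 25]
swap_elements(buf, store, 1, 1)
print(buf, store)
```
[6, 5, 5] [33, 40, 25]
[6, 40, 5] [33, 5, 25]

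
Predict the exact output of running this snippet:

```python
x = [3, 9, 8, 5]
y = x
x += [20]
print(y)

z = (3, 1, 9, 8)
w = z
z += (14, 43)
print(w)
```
[3, 9, 8, 5, 20]
(3, 1, 9, 8)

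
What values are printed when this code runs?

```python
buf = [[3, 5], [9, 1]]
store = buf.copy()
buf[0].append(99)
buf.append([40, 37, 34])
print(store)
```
[[3, 5, 99], [9, 1]]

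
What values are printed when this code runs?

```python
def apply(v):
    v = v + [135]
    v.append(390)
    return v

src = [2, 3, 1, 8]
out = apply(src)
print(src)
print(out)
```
[2, 3, 1, 8]
[2, 3, 1, 8, 135, 390]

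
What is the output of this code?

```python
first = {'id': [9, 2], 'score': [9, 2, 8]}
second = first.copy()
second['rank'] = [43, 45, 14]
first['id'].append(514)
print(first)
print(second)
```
{'id': [9, 2, 514], 'score': [9, 2, 8]}
{'id': [9, 2, 514], 'score': [9, 2, 8], 'rank': [43, 45, 14]}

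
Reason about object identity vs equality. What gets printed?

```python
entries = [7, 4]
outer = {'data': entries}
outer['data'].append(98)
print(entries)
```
[7, 4, 98]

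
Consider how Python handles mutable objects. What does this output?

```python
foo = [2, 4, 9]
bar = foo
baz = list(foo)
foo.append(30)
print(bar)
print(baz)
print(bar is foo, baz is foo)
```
[2, 4, 9, 30]
[2, 4, 9]
True False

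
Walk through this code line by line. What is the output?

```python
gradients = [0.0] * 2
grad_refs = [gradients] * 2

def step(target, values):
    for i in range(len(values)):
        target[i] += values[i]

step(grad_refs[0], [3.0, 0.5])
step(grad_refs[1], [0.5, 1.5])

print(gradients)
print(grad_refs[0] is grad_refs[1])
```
[3.5, 2.0]
True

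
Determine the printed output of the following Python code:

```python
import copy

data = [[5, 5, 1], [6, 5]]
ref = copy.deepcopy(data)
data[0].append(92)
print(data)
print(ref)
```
[[5, 5, 1, 92], [6, 5]]
[[5, 5, 1], [6, 5]]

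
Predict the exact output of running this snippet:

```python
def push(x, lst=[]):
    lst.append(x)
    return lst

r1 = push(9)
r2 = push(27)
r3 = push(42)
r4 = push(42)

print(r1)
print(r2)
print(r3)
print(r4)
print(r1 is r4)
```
[9, 27, 42, 42]
[9, 27, 42, 42]
[9, 27, 42, 42]
[9, 27, 42, 42]
True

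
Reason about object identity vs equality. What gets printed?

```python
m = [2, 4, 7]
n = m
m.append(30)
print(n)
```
[2, 4, 7, 30]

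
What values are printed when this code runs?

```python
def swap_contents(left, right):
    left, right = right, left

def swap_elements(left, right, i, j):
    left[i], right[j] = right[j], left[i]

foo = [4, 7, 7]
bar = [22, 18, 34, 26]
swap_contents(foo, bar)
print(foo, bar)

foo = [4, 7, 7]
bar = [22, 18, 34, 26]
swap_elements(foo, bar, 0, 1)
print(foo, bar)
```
[4, 7, 7] [22, 18, 34, 26]
[18, 7, 7] [22, 4, 34, 26]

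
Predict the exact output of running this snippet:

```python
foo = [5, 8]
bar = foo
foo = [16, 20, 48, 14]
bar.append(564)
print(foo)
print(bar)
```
[16, 20, 48, 14]
[5, 8, 564]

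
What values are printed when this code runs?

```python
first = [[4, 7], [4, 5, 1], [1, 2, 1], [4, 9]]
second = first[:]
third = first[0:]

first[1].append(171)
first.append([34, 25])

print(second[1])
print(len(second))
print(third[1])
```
[4, 5, 1, 171]
4
[4, 5, 1, 171]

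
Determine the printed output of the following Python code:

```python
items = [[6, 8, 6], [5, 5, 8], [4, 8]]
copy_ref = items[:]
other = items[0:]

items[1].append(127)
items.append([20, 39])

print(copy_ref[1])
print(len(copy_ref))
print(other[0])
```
[5, 5, 8, 127]
3
[6, 8, 6]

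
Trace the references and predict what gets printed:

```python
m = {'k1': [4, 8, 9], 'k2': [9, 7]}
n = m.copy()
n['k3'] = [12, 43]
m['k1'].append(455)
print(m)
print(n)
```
{'k1': [4, 8, 9, 455], 'k2': [9, 7]}
{'k1': [4, 8, 9, 455], 'k2': [9, 7], 'k3': [12, 43]}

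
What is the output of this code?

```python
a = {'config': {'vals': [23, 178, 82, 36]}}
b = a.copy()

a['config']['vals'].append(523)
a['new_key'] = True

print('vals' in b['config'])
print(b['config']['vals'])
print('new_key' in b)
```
True
[23, 178, 82, 36, 523]
False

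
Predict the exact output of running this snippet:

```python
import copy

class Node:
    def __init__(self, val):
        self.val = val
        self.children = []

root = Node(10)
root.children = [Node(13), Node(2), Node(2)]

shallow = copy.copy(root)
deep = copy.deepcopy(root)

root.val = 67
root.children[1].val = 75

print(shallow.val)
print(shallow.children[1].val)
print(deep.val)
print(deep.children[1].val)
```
10
75
10
2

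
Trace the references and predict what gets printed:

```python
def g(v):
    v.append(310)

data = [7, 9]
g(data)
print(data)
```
[7, 9, 310]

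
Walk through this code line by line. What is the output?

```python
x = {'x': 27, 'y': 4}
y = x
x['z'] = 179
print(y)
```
{'x': 27, 'y': 4, 'z': 179}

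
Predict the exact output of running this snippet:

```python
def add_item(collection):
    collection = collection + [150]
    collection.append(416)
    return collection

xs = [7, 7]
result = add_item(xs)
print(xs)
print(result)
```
[7, 7]
[7, 7, 150, 416]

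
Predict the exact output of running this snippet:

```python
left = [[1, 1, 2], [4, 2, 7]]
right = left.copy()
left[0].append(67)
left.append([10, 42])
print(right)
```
[[1, 1, 2, 67], [4, 2, 7]]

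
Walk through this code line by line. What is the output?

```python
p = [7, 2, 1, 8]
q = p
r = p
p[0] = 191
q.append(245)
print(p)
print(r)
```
[191, 2, 1, 8, 245]
[191, 2, 1, 8, 245]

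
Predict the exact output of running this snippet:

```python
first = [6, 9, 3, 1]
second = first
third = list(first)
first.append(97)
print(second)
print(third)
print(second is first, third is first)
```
[6, 9, 3, 1, 97]
[6, 9, 3, 1]
True False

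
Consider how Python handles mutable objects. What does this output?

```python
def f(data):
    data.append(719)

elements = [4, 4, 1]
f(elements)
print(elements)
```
[4, 4, 1, 719]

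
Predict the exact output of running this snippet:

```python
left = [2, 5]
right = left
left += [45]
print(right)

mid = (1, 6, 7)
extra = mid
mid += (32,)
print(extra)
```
[2, 5, 45]
(1, 6, 7)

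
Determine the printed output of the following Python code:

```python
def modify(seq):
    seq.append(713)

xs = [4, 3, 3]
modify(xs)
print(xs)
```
[4, 3, 3, 713]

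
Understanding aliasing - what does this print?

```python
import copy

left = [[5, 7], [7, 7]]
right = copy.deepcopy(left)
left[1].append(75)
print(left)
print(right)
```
[[5, 7], [7, 7, 75]]
[[5, 7], [7, 7]]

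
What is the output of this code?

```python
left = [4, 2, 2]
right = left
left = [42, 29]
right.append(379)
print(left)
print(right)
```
[42, 29]
[4, 2, 2, 379]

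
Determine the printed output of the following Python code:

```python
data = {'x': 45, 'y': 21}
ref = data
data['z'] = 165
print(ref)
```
{'x': 45, 'y': 21, 'z': 165}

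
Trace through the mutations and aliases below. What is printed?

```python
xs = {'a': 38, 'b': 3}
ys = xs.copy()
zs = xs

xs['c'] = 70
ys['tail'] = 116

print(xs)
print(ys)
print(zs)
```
{'a': 38, 'b': 3, 'c': 70}
{'a': 38, 'b': 3, 'tail': 116}
{'a': 38, 'b': 3, 'c': 70}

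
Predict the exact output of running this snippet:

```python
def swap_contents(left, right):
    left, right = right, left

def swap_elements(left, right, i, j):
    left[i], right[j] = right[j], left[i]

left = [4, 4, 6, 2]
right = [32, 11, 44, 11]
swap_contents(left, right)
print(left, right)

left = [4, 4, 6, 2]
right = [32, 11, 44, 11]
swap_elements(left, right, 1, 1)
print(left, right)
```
[4, 4, 6, 2] [32, 11, 44, 11]
[4, 11, 6, 2] [32, 4, 44, 11]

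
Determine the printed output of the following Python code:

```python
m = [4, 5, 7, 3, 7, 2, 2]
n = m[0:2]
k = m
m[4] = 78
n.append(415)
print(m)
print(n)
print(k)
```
[4, 5, 7, 3, 78, 2, 2]
[4, 5, 415]
[4, 5, 7, 3, 78, 2, 2]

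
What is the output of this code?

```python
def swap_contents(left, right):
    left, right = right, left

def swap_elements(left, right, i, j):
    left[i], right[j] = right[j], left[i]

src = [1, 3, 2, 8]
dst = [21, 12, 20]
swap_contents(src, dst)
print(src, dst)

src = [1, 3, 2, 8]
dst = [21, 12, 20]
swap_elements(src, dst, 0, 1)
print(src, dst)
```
[1, 3, 2, 8] [21, 12, 20]
[12, 3, 2, 8] [21, 1, 20]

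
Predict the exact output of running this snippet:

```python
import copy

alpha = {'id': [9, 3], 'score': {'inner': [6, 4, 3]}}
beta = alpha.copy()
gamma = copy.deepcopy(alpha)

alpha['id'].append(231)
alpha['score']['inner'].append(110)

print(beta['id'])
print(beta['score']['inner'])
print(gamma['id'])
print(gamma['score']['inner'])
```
[9, 3, 231]
[6, 4, 3, 110]
[9, 3]
[6, 4, 3]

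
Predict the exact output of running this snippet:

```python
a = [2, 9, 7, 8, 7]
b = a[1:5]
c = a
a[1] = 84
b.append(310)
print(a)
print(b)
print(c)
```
[2, 84, 7, 8, 7]
[9, 7, 8, 7, 310]
[2, 84, 7, 8, 7]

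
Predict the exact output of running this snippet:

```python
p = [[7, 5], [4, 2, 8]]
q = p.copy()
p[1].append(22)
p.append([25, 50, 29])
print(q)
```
[[7, 5], [4, 2, 8, 22]]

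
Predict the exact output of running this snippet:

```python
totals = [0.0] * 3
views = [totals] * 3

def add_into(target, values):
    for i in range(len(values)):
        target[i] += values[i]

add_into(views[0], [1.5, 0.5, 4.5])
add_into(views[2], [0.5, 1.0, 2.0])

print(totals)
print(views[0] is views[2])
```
[2.0, 1.5, 6.5]
True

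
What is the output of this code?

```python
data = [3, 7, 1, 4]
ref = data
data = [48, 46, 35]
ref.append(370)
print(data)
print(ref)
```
[48, 46, 35]
[3, 7, 1, 4, 370]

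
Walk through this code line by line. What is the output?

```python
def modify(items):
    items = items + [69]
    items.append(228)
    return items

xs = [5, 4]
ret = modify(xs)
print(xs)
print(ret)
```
[5, 4]
[5, 4, 69, 228]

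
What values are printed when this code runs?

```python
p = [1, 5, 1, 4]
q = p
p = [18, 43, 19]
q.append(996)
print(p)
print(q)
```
[18, 43, 19]
[1, 5, 1, 4, 996]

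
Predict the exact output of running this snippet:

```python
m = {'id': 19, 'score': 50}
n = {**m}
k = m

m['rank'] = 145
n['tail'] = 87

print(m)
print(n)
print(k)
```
{'id': 19, 'score': 50, 'rank': 145}
{'id': 19, 'score': 50, 'tail': 87}
{'id': 19, 'score': 50, 'rank': 145}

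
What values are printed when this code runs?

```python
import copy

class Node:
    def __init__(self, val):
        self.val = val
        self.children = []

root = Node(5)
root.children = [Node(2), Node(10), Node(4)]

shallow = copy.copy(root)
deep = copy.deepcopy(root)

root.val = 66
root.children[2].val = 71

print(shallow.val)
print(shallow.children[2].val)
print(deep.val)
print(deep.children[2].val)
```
5
71
5
4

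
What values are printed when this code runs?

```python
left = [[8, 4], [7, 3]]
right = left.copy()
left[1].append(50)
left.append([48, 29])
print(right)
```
[[8, 4], [7, 3, 50]]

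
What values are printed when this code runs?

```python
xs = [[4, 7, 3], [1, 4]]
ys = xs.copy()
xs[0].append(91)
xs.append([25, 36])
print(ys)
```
[[4, 7, 3, 91], [1, 4]]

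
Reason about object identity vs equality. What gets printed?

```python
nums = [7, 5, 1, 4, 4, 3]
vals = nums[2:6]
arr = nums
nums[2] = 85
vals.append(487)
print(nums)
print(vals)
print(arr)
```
[7, 5, 85, 4, 4, 3]
[1, 4, 4, 3, 487]
[7, 5, 85, 4, 4, 3]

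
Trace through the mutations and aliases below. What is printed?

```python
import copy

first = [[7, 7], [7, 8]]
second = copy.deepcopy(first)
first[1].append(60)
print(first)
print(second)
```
[[7, 7], [7, 8, 60]]
[[7, 7], [7, 8]]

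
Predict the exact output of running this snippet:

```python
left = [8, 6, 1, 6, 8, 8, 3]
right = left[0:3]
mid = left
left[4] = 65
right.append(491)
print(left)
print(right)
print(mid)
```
[8, 6, 1, 6, 65, 8, 3]
[8, 6, 1, 491]
[8, 6, 1, 6, 65, 8, 3]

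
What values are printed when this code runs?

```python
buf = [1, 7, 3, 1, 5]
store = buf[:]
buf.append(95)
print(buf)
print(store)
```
[1, 7, 3, 1, 5, 95]
[1, 7, 3, 1, 5]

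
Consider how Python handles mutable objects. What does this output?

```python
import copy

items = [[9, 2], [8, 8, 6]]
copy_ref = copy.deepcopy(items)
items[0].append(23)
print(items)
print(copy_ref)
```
[[9, 2, 23], [8, 8, 6]]
[[9, 2], [8, 8, 6]]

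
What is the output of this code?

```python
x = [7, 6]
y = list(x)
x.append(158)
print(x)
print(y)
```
[7, 6, 158]
[7, 6]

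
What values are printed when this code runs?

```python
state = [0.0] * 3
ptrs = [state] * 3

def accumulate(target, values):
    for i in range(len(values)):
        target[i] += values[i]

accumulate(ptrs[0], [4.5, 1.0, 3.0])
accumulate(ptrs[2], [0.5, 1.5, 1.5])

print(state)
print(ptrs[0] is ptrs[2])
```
[5.0, 2.5, 4.5]
True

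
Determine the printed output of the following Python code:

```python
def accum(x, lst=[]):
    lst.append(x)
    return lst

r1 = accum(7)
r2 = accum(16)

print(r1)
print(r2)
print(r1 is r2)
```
[7, 16]
[7, 16]
True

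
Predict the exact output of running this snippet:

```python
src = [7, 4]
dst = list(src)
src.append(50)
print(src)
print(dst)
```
[7, 4, 50]
[7, 4]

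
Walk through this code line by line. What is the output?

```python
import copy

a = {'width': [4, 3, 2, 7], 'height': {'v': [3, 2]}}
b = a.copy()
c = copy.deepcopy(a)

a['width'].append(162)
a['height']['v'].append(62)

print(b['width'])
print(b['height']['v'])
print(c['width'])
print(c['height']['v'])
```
[4, 3, 2, 7, 162]
[3, 2, 62]
[4, 3, 2, 7]
[3, 2]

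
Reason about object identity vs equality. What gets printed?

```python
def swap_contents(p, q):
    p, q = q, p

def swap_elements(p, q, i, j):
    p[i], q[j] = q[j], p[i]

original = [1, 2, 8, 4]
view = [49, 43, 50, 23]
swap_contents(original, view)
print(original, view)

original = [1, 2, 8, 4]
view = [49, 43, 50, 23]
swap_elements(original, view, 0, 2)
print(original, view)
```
[1, 2, 8, 4] [49, 43, 50, 23]
[50, 2, 8, 4] [49, 43, 1, 23]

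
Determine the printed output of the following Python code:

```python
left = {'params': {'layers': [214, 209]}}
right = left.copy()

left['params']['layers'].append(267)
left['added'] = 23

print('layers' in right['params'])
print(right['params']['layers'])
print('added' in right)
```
True
[214, 209, 267]
False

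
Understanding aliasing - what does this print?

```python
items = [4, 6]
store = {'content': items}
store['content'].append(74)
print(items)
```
[4, 6, 74]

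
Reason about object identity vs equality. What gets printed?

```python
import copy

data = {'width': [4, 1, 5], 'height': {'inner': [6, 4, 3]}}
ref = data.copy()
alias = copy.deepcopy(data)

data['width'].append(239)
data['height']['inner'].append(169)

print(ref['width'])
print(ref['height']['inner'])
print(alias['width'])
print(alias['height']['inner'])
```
[4, 1, 5, 239]
[6, 4, 3, 169]
[4, 1, 5]
[6, 4, 3]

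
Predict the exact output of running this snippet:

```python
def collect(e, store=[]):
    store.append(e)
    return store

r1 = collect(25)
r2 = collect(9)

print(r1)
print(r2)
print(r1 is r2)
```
[25, 9]
[25, 9]
True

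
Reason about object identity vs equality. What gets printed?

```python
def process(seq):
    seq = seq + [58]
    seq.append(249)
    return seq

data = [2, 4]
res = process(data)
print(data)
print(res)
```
[2, 4]
[2, 4, 58, 249]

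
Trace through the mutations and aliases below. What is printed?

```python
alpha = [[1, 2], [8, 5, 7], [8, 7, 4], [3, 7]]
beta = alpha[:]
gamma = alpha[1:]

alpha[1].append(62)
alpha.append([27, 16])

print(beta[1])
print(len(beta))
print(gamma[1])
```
[8, 5, 7, 62]
4
[8, 7, 4]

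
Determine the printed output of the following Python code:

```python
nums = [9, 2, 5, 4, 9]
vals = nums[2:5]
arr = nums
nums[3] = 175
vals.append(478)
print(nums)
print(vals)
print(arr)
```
[9, 2, 5, 175, 9]
[5, 4, 9, 478]
[9, 2, 5, 175, 9]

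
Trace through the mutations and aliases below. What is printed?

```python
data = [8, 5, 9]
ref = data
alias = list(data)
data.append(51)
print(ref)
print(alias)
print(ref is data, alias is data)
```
[8, 5, 9, 51]
[8, 5, 9]
True False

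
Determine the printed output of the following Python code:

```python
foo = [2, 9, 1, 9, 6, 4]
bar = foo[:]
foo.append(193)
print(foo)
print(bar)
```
[2, 9, 1, 9, 6, 4, 193]
[2, 9, 1, 9, 6, 4]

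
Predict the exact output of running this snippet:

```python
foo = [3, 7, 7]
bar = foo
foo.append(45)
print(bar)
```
[3, 7, 7, 45]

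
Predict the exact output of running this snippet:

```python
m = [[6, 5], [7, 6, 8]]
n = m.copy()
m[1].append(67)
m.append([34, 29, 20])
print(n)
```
[[6, 5], [7, 6, 8, 67]]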